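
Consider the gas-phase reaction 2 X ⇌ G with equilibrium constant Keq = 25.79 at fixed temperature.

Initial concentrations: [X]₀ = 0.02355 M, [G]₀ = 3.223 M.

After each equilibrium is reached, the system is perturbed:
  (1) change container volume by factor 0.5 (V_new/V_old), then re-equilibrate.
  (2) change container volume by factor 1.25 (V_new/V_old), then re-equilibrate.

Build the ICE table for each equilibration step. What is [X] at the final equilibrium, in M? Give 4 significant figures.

Q₀ = 5811 vs Keq = 25.79 ⇒ Q>K, reverse
Step 1:
                  X         G
  Initial   0.02355     3.223
  Change      0.321   -0.1605
  Equil      0.3446     3.062
  solve Keq expr → x = -0.1605; check Q = 25.79
Then change container volume by factor 0.5 (V_new/V_old).
Step 2:
                  X         G
  Initial    0.6892     6.125
  Change    -0.1979   0.09897
  Equil      0.4913     6.224
  solve Keq expr → x = 0.09897; check Q = 25.79
Then change container volume by factor 1.25 (V_new/V_old).
Step 3:
                  X         G
  Initial     0.393     4.979
  Change    0.04539  -0.02269
  Equil      0.4384     4.956
  solve Keq expr → x = -0.02269; check Q = 25.79

[X]_eq = 0.4384 M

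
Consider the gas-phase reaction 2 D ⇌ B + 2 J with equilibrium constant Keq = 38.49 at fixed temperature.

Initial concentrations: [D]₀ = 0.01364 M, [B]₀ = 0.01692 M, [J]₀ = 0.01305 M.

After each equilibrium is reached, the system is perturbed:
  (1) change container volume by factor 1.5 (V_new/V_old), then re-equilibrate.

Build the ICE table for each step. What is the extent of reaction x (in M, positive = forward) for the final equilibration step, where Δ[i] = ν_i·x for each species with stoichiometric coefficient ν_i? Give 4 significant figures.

Q₀ = 0.01549 vs Keq = 38.49 ⇒ Q<K, forward
Step 1:
                  D         B         J
  Initial   0.01364   0.01692   0.01305
  Change     -0.013  0.006499     0.013
  Equil   6.4250e-04   0.02342   0.02605
  solve Keq expr → x = 0.006499; check Q = 38.49
Then change container volume by factor 1.5 (V_new/V_old).
Step 2:
                  D         B         J
  Initial 4.2833e-04   0.01561   0.01736
  Change  -7.6627e-05 3.8313e-05 7.6627e-05
  Equil   3.5171e-04   0.01565   0.01744
  solve Keq expr → x = 3.8313e-05; check Q = 38.49

x = 3.8313e-05 M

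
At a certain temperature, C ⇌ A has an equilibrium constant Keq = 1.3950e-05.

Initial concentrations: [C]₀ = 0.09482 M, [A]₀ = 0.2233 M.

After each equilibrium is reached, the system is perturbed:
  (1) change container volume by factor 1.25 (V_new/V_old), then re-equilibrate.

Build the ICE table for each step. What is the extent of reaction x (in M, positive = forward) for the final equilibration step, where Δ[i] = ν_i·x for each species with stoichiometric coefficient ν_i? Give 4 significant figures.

x = 0 M

Q₀ = 2.355 vs Keq = 1.3950e-05 ⇒ Q>K, reverse
Step 1:
                    C           A
  Initial     0.09482      0.2233
  Change       0.2233     -0.2233
  Equil        0.3181  4.4377e-06
  solve Keq expr → x = -0.2233; check Q = 1.3950e-05
Then change container volume by factor 1.25 (V_new/V_old).
Step 2:
                    C           A
  Initial      0.2545  3.5502e-06
  Change            0           0
  Equil        0.2545  3.5502e-06
  solve Keq expr → x = 0; check Q = 1.3950e-05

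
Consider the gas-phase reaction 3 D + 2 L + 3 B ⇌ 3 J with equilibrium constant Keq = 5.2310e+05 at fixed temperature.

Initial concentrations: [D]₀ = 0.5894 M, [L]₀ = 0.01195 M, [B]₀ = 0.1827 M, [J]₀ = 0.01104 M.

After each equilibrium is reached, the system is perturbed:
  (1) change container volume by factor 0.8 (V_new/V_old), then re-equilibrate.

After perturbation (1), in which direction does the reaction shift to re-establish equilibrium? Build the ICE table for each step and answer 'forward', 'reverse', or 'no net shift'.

Q₀ = 7.546 vs Keq = 5.2310e+05 ⇒ Q<K, forward
Step 1:
                    D           L           B           J
  Initial      0.5894     0.01195      0.1827     0.01104
  Change     -0.01758    -0.01172    -0.01758     0.01758
  Equil        0.5718  2.3072e-04      0.1651     0.02862
  solve Keq expr → x = 0.00586; check Q = 5.2310e+05
Then change container volume by factor 0.8 (V_new/V_old).
Step 2:
                    D           L           B           J
  Initial      0.7148  2.8841e-04      0.2064     0.03577
  Change  -1.8264e-04 -1.2176e-04 -1.8264e-04  1.8264e-04
  Equil        0.7146  1.6664e-04      0.2062     0.03596
  solve Keq expr → x = 6.0881e-05; check Q = 5.2310e+05

Direction: forward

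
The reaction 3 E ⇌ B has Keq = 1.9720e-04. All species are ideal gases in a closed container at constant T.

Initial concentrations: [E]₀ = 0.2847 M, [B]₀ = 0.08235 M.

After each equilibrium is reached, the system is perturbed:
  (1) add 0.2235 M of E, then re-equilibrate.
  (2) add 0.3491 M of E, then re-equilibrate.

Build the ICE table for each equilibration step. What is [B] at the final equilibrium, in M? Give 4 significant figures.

Q₀ = 3.569 vs Keq = 1.9720e-04 ⇒ Q>K, reverse
Step 1:
                  E         B
  init       0.2847   0.08235
  Δ           0.247  -0.08232
  eq         0.5317 2.9635e-05
  solve Keq expr → x = -0.08232; check Q = 1.9720e-04
Then add 0.2235 M of E.
Step 2:
                  E         B
  init       0.7552 2.9635e-05
  Δ       -1.6570e-04 5.5232e-05
  eq          0.755 8.4867e-05
  solve Keq expr → x = 5.5232e-05; check Q = 1.9720e-04
Then add 0.3491 M of E.
Step 3:
                  E         B
  init        1.104 8.4867e-05
  Δ       -5.4048e-04 1.8016e-04
  eq          1.104 2.6503e-04
  solve Keq expr → x = 1.8016e-04; check Q = 1.9720e-04

[B]_eq = 2.6503e-04 M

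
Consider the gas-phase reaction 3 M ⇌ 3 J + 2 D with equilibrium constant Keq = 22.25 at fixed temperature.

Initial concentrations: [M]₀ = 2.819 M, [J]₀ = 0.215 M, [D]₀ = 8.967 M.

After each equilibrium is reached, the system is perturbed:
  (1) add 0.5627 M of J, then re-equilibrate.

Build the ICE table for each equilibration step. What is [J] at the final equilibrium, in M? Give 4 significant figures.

Q₀ = 0.03567 vs Keq = 22.25 ⇒ Q<K, forward
Step 1:
                  M         J         D
  I           2.819     0.215     8.967
  C         -0.9493    0.9493    0.6328
  E            1.87     1.164       9.6
  solve Keq expr → x = 0.3164; check Q = 22.25
Then add 0.5627 M of J.
Step 2:
                  M         J         D
  I            1.87     1.727       9.6
  C          0.3335   -0.3335   -0.2223
  E           2.203     1.393     9.378
  solve Keq expr → x = -0.1112; check Q = 22.25

[J]_eq = 1.393 M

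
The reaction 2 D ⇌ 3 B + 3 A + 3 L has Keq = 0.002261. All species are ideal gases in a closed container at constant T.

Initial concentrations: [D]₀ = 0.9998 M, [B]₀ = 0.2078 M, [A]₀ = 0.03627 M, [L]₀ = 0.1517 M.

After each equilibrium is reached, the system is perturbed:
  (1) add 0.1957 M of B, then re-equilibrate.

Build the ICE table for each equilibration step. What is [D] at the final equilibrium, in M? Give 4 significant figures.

Q₀ = 1.4952e-09 vs Keq = 0.002261 ⇒ Q<K, forward
Step 1:
                    D           B           A           L
  Initial      0.9998      0.2078     0.03627      0.1517
  Change      -0.2349      0.3524      0.3524      0.3524
  Equil        0.7649      0.5602      0.3887      0.5041
  solve Keq expr → x = 0.1175; check Q = 0.002261
Then add 0.1957 M of B.
Step 2:
                    D           B           A           L
  Initial      0.7649      0.7559      0.3887      0.5041
  Change      0.02963    -0.04444    -0.04444    -0.04444
  Equil        0.7945      0.7115      0.3442      0.4597
  solve Keq expr → x = -0.01481; check Q = 0.002261

[D]_eq = 0.7945 M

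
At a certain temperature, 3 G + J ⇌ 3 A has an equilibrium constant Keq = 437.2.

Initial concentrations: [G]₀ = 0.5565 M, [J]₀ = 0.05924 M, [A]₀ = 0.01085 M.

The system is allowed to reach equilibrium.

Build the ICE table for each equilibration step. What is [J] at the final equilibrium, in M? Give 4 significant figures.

Q₀ = 1.2511e-04 vs Keq = 437.2 ⇒ Q<K, forward
Step 1:
                   G          J          A
  I           0.5565    0.05924    0.01085
  C          -0.1769   -0.05896     0.1769
  E           0.3796 2.7668e-04     0.1877
  solve Keq expr → x = 0.05896; check Q = 437.2

[J]_eq = 2.7668e-04 M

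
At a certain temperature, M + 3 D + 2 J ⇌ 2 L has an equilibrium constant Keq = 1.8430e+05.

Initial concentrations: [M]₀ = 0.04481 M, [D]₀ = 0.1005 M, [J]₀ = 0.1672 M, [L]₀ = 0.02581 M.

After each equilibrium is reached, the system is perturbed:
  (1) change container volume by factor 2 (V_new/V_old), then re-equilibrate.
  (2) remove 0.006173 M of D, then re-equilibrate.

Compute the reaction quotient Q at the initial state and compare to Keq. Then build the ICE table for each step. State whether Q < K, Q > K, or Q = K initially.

Q₀ = 523.9 vs Keq = 1.8430e+05 ⇒ Q<K, forward
Step 1:
                  M         D         J         L
  init      0.04481    0.1005    0.1672   0.02581
  Δ        -0.02035  -0.06106  -0.04071   0.04071
  eq        0.02446   0.03944    0.1265   0.06652
  solve Keq expr → x = 0.02035; check Q = 1.8430e+05
Then change container volume by factor 2 (V_new/V_old).
Step 2:
                  M         D         J         L
  init      0.01223   0.01972   0.06325   0.03326
  Δ        0.004495   0.01349  0.008991 -0.008991
  eq        0.01672   0.03321   0.07224   0.02427
  solve Keq expr → x = -0.004495; check Q = 1.8430e+05
Then remove 0.006173 M of D.
Step 3:
                  M         D         J         L
  init      0.01672   0.02703   0.07224   0.02427
  Δ        0.001028  0.003084  0.002056 -0.002056
  eq        0.01775   0.03012   0.07429   0.02221
  solve Keq expr → x = -0.001028; check Q = 1.8430e+05

Q₀ = 523.9; Q < K (proceeds forward)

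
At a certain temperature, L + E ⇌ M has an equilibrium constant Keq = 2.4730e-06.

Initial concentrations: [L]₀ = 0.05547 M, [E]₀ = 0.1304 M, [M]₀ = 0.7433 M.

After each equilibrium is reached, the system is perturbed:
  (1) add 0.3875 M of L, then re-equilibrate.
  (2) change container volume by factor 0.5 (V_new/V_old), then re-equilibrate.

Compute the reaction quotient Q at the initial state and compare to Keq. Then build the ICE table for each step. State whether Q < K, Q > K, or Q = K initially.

Q₀ = 102.8 vs Keq = 2.4730e-06 ⇒ Q>K, reverse
Step 1:
                    L           E           M
  Initial     0.05547      0.1304      0.7433
  Change       0.7433      0.7433     -0.7433
  Equil        0.7988      0.8737  1.7259e-06
  solve Keq expr → x = -0.7433; check Q = 2.4730e-06
Then add 0.3875 M of L.
Step 2:
                    L           E           M
  Initial       1.186      0.8737  1.7259e-06
  Change  -8.3725e-07 -8.3725e-07  8.3725e-07
  Equil         1.186      0.8737  2.5631e-06
  solve Keq expr → x = 8.3725e-07; check Q = 2.4730e-06
Then change container volume by factor 0.5 (V_new/V_old).
Step 3:
                    L           E           M
  Initial       2.373       1.747  5.1262e-06
  Change  -5.1262e-06 -5.1262e-06  5.1262e-06
  Equil         2.373       1.747  1.0252e-05
  solve Keq expr → x = 5.1262e-06; check Q = 2.4730e-06

Q₀ = 102.8; Q > K (proceeds reverse)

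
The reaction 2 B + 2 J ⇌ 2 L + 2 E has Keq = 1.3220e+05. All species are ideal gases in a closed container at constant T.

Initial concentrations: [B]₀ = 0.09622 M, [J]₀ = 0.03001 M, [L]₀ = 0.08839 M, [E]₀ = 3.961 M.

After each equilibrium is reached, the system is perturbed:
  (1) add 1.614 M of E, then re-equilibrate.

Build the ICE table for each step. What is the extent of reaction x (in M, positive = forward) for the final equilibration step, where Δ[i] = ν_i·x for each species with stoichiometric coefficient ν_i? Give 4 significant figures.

Q₀ = 1.4701e+04 vs Keq = 1.3220e+05 ⇒ Q<K, forward
Step 1:
                    B           J           L           E
  init        0.09622     0.03001     0.08839       3.961
  Δ          -0.01583    -0.01583     0.01583     0.01583
  eq          0.08039     0.01418      0.1042       3.977
  solve Keq expr → x = 0.007915; check Q = 1.3220e+05
Then add 1.614 M of E.
Step 2:
                    B           J           L           E
  init        0.08039     0.01418      0.1042       5.591
  Δ          0.004049    0.004049   -0.004049   -0.004049
  eq          0.08444     0.01823      0.1002       5.587
  solve Keq expr → x = -0.002024; check Q = 1.3220e+05

x = -0.002024 M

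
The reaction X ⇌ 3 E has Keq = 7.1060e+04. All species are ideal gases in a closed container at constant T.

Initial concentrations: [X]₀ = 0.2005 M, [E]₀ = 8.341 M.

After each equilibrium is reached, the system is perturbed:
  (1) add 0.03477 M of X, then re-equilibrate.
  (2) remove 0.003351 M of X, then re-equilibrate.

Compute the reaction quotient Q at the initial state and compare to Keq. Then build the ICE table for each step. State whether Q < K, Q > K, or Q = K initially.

Q₀ = 2894; Q < K (proceeds forward)

Q₀ = 2894 vs Keq = 7.1060e+04 ⇒ Q<K, forward
Step 1:
                  X         E
  init       0.2005     8.341
  Δ         -0.1905    0.5716
  eq       0.009963     8.913
  solve Keq expr → x = 0.1905; check Q = 7.1060e+04
Then add 0.03477 M of X.
Step 2:
                  X         E
  init      0.04473     8.913
  Δ        -0.03442    0.1033
  eq        0.01031     9.016
  solve Keq expr → x = 0.03442; check Q = 7.1060e+04
Then remove 0.003351 M of X.
Step 3:
                  X         E
  init     0.006962     9.016
  Δ        0.003317 -0.009951
  eq        0.01028     9.006
  solve Keq expr → x = -0.003317; check Q = 7.1060e+04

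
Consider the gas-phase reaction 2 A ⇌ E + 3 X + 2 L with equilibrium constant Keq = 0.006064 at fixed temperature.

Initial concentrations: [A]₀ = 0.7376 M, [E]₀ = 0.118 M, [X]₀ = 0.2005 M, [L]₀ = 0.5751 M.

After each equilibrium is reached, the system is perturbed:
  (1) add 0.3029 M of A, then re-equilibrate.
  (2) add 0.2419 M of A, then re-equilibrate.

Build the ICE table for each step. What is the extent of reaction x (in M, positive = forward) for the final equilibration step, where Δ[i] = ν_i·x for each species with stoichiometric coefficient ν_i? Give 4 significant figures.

Q₀ = 5.7819e-04 vs Keq = 0.006064 ⇒ Q<K, forward
Step 1:
                  A         E         X         L
  I          0.7376     0.118    0.2005    0.5751
  C        -0.08699   0.04349    0.1305   0.08699
  E          0.6506    0.1615     0.331    0.6621
  solve Keq expr → x = 0.04349; check Q = 0.006064
Then add 0.3029 M of A.
Step 2:
                  A         E         X         L
  I          0.9535    0.1615     0.331    0.6621
  C        -0.03716   0.01858   0.05573   0.03716
  E          0.9164    0.1801    0.3867    0.6992
  solve Keq expr → x = 0.01858; check Q = 0.006064
Then add 0.2419 M of A.
Step 3:
                  A         E         X         L
  I           1.158    0.1801    0.3867    0.6992
  C        -0.02556   0.01278   0.03834   0.02556
  E           1.133    0.1929    0.4251    0.7248
  solve Keq expr → x = 0.01278; check Q = 0.006064

x = 0.01278 M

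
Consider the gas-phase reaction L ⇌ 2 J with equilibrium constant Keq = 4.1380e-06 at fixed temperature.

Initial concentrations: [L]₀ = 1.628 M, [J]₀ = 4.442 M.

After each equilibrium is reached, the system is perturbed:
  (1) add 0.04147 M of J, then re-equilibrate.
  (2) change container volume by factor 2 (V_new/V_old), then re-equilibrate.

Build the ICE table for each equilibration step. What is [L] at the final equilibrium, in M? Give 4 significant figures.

[L]_eq = 1.933 M

Q₀ = 12.12 vs Keq = 4.1380e-06 ⇒ Q>K, reverse
Step 1:
                   L          J
  Initial      1.628      4.442
  Change       2.219     -4.438
  Equil        3.847    0.00399
  solve Keq expr → x = -2.219; check Q = 4.1380e-06
Then add 0.04147 M of J.
Step 2:
                   L          J
  Initial      3.847    0.04546
  Change     0.02073   -0.04146
  Equil        3.868   0.004001
  solve Keq expr → x = -0.02073; check Q = 4.1380e-06
Then change container volume by factor 2 (V_new/V_old).
Step 3:
                   L          J
  Initial      1.934      0.002
  Change  -4.1412e-04 8.2825e-04
  Equil        1.933   0.002829
  solve Keq expr → x = 4.1412e-04; check Q = 4.1380e-06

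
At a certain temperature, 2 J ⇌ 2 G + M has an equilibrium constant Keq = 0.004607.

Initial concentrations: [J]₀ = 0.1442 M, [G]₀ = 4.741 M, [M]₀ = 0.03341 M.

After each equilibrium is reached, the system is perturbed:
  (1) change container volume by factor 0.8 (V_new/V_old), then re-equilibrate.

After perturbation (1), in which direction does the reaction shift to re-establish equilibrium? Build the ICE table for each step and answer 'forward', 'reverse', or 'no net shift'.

Q₀ = 36.11 vs Keq = 0.004607 ⇒ Q>K, reverse
Step 1:
                   J          G          M
  I           0.1442      4.741    0.03341
  C           0.0668    -0.0668    -0.0334
  E            0.211      4.674 9.3880e-06
  solve Keq expr → x = -0.0334; check Q = 0.004607
Then change container volume by factor 0.8 (V_new/V_old).
Step 2:
                   J          G          M
  I           0.2638      5.843 1.1735e-05
  C       4.6933e-06 -4.6933e-06 -2.3467e-06
  E           0.2638      5.843 9.3884e-06
  solve Keq expr → x = -2.3467e-06; check Q = 0.004607

Direction: reverse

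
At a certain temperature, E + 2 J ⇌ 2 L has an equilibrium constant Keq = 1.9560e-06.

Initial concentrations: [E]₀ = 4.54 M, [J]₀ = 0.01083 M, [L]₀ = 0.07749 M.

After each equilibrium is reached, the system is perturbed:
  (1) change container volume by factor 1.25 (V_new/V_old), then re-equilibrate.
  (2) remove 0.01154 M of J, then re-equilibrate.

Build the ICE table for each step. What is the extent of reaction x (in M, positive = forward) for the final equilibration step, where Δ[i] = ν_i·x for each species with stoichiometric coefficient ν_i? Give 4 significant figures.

x = -1.5403e-05 M

Q₀ = 11.28 vs Keq = 1.9560e-06 ⇒ Q>K, reverse
Step 1:
                    E           J           L
  init           4.54     0.01083     0.07749
  Δ           0.03861     0.07723    -0.07723
  eq            4.579     0.08806  2.6352e-04
  solve Keq expr → x = -0.03861; check Q = 1.9560e-06
Then change container volume by factor 1.25 (V_new/V_old).
Step 2:
                    E           J           L
  init          3.663     0.07045  2.1082e-04
  Δ        1.1098e-05  2.2197e-05 -2.2197e-05
  eq            3.663     0.07047  1.8862e-04
  solve Keq expr → x = -1.1098e-05; check Q = 1.9560e-06
Then remove 0.01154 M of J.
Step 3:
                    E           J           L
  init          3.663     0.05893  1.8862e-04
  Δ        1.5403e-05  3.0806e-05 -3.0806e-05
  eq            3.663     0.05896  1.5781e-04
  solve Keq expr → x = -1.5403e-05; check Q = 1.9560e-06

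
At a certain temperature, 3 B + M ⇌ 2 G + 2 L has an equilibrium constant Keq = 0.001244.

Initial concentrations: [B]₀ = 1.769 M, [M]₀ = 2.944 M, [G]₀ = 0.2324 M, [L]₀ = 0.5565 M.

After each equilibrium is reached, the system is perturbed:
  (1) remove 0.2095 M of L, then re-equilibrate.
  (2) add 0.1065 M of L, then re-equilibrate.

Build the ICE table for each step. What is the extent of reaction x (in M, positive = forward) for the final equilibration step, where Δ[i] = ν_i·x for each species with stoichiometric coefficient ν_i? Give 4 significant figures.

x = -0.0165 M

Q₀ = 0.001026 vs Keq = 0.001244 ⇒ Q<K, forward
Step 1:
                    B           M           G           L
  Initial       1.769       2.944      0.2324      0.5565
  Change     -0.01969   -0.006564     0.01313     0.01313
  Equil         1.749       2.937      0.2455      0.5696
  solve Keq expr → x = 0.006564; check Q = 0.001244
Then remove 0.2095 M of L.
Step 2:
                    B           M           G           L
  Initial       1.749       2.937      0.2455      0.3601
  Change      -0.0903     -0.0301      0.0602      0.0602
  Equil         1.659       2.907      0.3057      0.4203
  solve Keq expr → x = 0.0301; check Q = 0.001244
Then add 0.1065 M of L.
Step 3:
                    B           M           G           L
  Initial       1.659       2.907      0.3057      0.5268
  Change       0.0495      0.0165      -0.033      -0.033
  Equil         1.709       2.924      0.2727      0.4938
  solve Keq expr → x = -0.0165; check Q = 0.001244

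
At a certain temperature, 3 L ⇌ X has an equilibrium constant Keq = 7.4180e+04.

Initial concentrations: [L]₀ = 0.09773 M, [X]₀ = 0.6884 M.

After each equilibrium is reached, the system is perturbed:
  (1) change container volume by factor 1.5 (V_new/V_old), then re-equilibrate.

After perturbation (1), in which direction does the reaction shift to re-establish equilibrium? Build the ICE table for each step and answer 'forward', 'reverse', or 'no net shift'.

Direction: reverse

Q₀ = 737.5 vs Keq = 7.4180e+04 ⇒ Q<K, forward
Step 1:
                   L          X
  init       0.09773     0.6884
  Δ         -0.07646    0.02549
  eq         0.02127     0.7139
  solve Keq expr → x = 0.02549; check Q = 7.4180e+04
Then change container volume by factor 1.5 (V_new/V_old).
Step 2:
                   L          X
  init       0.01418     0.4759
  Δ         0.004382  -0.001461
  eq         0.01856     0.4745
  solve Keq expr → x = -0.001461; check Q = 7.4180e+04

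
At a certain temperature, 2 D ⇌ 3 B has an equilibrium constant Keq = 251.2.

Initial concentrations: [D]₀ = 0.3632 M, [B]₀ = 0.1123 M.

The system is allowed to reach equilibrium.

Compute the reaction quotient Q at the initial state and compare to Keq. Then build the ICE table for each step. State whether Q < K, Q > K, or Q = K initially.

Q₀ = 0.01074 vs Keq = 251.2 ⇒ Q<K, forward
Step 1:
                  D         B
  Initial    0.3632    0.1123
  Change     -0.333    0.4995
  Equil     0.03019    0.6118
  solve Keq expr → x = 0.1665; check Q = 251.2

Q₀ = 0.01074; Q < K (proceeds forward)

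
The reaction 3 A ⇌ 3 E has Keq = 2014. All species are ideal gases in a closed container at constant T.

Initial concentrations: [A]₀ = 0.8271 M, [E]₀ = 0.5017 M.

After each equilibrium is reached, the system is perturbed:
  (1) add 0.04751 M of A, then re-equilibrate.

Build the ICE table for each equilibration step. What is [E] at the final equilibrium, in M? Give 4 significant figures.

[E]_eq = 1.275 M

Q₀ = 0.2232 vs Keq = 2014 ⇒ Q<K, forward
Step 1:
                  A         E
  I          0.8271    0.5017
  C         -0.7296    0.7296
  E          0.0975     1.231
  solve Keq expr → x = 0.2432; check Q = 2014
Then add 0.04751 M of A.
Step 2:
                  A         E
  I           0.145     1.231
  C        -0.04402   0.04402
  E           0.101     1.275
  solve Keq expr → x = 0.01467; check Q = 2014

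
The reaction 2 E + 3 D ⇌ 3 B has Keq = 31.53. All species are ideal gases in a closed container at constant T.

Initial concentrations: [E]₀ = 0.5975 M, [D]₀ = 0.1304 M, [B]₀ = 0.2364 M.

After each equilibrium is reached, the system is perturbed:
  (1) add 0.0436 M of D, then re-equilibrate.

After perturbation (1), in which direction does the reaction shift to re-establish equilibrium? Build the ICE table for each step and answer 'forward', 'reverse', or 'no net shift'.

Q₀ = 16.69 vs Keq = 31.53 ⇒ Q<K, forward
Step 1:
                    E           D           B
  I            0.5975      0.1304      0.2364
  C          -0.01085    -0.01627     0.01627
  E            0.5867      0.1141      0.2527
  solve Keq expr → x = 0.005424; check Q = 31.53
Then add 0.0436 M of D.
Step 2:
                    E           D           B
  I            0.5867      0.1577      0.2527
  C          -0.01875    -0.02812     0.02812
  E            0.5679      0.1296      0.2808
  solve Keq expr → x = 0.009374; check Q = 31.53

Direction: forward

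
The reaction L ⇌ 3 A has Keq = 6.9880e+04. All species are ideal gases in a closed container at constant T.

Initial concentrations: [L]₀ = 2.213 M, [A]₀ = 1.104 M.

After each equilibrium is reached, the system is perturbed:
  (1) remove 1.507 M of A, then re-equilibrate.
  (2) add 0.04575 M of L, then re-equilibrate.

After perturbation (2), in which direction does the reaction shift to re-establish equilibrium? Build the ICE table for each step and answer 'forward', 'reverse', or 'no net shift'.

Q₀ = 0.608 vs Keq = 6.9880e+04 ⇒ Q<K, forward
Step 1:
                   L          A
  init         2.213      1.104
  Δ           -2.206      6.619
  eq        0.006592      7.723
  solve Keq expr → x = 2.206; check Q = 6.9880e+04
Then remove 1.507 M of A.
Step 2:
                   L          A
  init      0.006592      6.216
  Δ        -0.003139   0.009418
  eq        0.003453      6.226
  solve Keq expr → x = 0.003139; check Q = 6.9880e+04
Then add 0.04575 M of L.
Step 3:
                   L          A
  init        0.0492      6.226
  Δ         -0.04552     0.1366
  eq        0.003685      6.362
  solve Keq expr → x = 0.04552; check Q = 6.9880e+04

Direction: forward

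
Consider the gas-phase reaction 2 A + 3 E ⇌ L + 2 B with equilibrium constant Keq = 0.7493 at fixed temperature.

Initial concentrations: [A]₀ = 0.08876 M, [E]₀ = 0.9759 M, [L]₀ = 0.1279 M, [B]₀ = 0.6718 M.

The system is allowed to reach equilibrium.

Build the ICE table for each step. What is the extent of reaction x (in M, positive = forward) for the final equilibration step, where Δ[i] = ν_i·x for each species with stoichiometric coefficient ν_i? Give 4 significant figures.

Q₀ = 7.883 vs Keq = 0.7493 ⇒ Q>K, reverse
Step 1:
                  A         E         L         B
  init      0.08876    0.9759    0.1279    0.6718
  Δ         0.08367    0.1255  -0.04184  -0.08367
  eq         0.1724     1.101   0.08606    0.5881
  solve Keq expr → x = -0.04184; check Q = 0.7493

x = -0.04184 M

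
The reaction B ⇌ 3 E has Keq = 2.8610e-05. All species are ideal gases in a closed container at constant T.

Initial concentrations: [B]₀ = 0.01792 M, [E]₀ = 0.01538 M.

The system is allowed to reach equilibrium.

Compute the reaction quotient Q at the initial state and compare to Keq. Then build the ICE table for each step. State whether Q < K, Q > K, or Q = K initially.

Q₀ = 2.0302e-04; Q > K (proceeds reverse)

Q₀ = 2.0302e-04 vs Keq = 2.8610e-05 ⇒ Q>K, reverse
Step 1:
                  B         E
  I         0.01792   0.01538
  C        0.002347 -0.007041
  E         0.02027  0.008339
  solve Keq expr → x = -0.002347; check Q = 2.8610e-05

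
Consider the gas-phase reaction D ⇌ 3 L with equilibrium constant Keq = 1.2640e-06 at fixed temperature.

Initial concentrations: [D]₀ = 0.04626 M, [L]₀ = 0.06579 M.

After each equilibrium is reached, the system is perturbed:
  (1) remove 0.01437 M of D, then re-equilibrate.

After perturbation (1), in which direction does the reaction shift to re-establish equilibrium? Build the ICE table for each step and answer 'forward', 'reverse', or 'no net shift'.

Q₀ = 0.006156 vs Keq = 1.2640e-06 ⇒ Q>K, reverse
Step 1:
                  D         L
  init      0.04626   0.06579
  Δ         0.02047   -0.0614
  eq        0.06673  0.004385
  solve Keq expr → x = -0.02047; check Q = 1.2640e-06
Then remove 0.01437 M of D.
Step 2:
                  D         L
  init      0.05236  0.004385
  Δ       1.1256e-04 -3.3767e-04
  eq        0.05247  0.004048
  solve Keq expr → x = -1.1256e-04; check Q = 1.2640e-06

Direction: reverse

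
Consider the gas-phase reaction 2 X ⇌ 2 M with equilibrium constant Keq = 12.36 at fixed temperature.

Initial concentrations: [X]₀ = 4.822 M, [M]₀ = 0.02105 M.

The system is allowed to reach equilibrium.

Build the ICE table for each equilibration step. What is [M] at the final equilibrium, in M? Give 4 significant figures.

[M]_eq = 3.771 M

Q₀ = 1.9057e-05 vs Keq = 12.36 ⇒ Q<K, forward
Step 1:
                  X         M
  init        4.822   0.02105
  Δ           -3.75      3.75
  eq          1.072     3.771
  solve Keq expr → x = 1.875; check Q = 12.36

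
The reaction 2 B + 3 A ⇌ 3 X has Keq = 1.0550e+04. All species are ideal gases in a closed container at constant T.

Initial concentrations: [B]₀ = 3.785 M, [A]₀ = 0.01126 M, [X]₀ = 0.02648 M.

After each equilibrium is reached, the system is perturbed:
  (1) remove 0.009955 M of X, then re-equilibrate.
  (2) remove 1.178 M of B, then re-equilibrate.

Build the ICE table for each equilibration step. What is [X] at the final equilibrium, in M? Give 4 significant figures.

[X]_eq = 0.02713 M

Q₀ = 0.9078 vs Keq = 1.0550e+04 ⇒ Q<K, forward
Step 1:
                  B         A         X
  init        3.785   0.01126   0.02648
  Δ       -0.007042  -0.01056   0.01056
  eq          3.778 6.9629e-04   0.03704
  solve Keq expr → x = 0.003521; check Q = 1.0550e+04
Then remove 0.009955 M of X.
Step 2:
                  B         A         X
  init        3.778 6.9629e-04   0.02709
  Δ       -1.2244e-04 -1.8366e-04 1.8366e-04
  eq          3.778 5.1264e-04   0.02727
  solve Keq expr → x = 6.1219e-05; check Q = 1.0550e+04
Then remove 1.178 M of B.
Step 3:
                  B         A         X
  init          2.6 5.1264e-04   0.02727
  Δ       9.4402e-05 1.4160e-04 -1.4160e-04
  eq            2.6 6.5424e-04   0.02713
  solve Keq expr → x = -4.7201e-05; check Q = 1.0550e+04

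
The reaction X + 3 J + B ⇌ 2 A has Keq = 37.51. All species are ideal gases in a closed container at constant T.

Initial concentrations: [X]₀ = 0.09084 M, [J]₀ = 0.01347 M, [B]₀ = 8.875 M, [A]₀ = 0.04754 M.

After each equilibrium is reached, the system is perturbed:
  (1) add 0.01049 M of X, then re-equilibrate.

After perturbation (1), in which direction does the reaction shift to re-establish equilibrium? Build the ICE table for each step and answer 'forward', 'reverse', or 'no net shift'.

Direction: forward

Q₀ = 1147 vs Keq = 37.51 ⇒ Q>K, reverse
Step 1:
                  X         J         B         A
  I         0.09084   0.01347     8.875   0.04754
  C        0.006566    0.0197  0.006566  -0.01313
  E         0.09741   0.03317     8.882   0.03441
  solve Keq expr → x = -0.006566; check Q = 37.51
Then add 0.01049 M of X.
Step 2:
                  X         J         B         A
  I          0.1079   0.03317     8.882   0.03441
  C       -2.5613e-04 -7.6839e-04 -2.5613e-04 5.1226e-04
  E          0.1076    0.0324     8.881   0.03492
  solve Keq expr → x = 2.5613e-04; check Q = 37.51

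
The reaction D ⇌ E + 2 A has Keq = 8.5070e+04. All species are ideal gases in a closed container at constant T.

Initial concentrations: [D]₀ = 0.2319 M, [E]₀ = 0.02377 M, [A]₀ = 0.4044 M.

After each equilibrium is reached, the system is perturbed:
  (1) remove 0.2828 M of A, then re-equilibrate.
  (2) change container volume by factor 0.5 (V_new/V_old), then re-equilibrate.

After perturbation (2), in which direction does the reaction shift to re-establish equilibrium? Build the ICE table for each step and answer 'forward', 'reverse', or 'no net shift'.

Direction: reverse

Q₀ = 0.01676 vs Keq = 8.5070e+04 ⇒ Q<K, forward
Step 1:
                   D          E          A
  Initial     0.2319    0.02377     0.4044
  Change     -0.2319     0.2319     0.4638
  Equil   2.2653e-06     0.2557     0.8682
  solve Keq expr → x = 0.2319; check Q = 8.5070e+04
Then remove 0.2828 M of A.
Step 2:
                   D          E          A
  Initial 2.2653e-06     0.2557     0.5854
  Change  -1.2354e-06 1.2354e-06 2.4708e-06
  Equil   1.0299e-06     0.2557     0.5854
  solve Keq expr → x = 1.2354e-06; check Q = 8.5070e+04
Then change container volume by factor 0.5 (V_new/V_old).
Step 3:
                   D          E          A
  Initial 2.0598e-06     0.5113      1.171
  Change  6.1793e-06 -6.1793e-06 -1.2359e-05
  Equil   8.2391e-06     0.5113      1.171
  solve Keq expr → x = -6.1793e-06; check Q = 8.5070e+04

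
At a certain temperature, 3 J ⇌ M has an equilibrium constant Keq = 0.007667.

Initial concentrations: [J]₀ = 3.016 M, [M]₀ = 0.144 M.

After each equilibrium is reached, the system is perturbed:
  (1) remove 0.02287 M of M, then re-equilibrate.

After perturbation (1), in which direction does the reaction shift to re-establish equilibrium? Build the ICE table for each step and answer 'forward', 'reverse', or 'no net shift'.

Direction: forward

Q₀ = 0.005249 vs Keq = 0.007667 ⇒ Q<K, forward
Step 1:
                    J           M
  Initial       3.016       0.144
  Change      -0.1242     0.04141
  Equil         2.892      0.1854
  solve Keq expr → x = 0.04141; check Q = 0.007667
Then remove 0.02287 M of M.
Step 2:
                    J           M
  Initial       2.892      0.1625
  Change     -0.04375     0.01458
  Equil         2.848      0.1771
  solve Keq expr → x = 0.01458; check Q = 0.007667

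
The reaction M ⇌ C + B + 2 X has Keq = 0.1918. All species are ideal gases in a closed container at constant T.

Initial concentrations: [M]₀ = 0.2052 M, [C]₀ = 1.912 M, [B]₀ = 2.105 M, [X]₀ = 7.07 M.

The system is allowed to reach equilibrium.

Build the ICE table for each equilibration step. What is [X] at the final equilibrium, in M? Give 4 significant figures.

[X]_eq = 3.46 M

Q₀ = 980.4 vs Keq = 0.1918 ⇒ Q>K, reverse
Step 1:
                    M           C           B           X
  I            0.2052       1.912       2.105        7.07
  C             1.805      -1.805      -1.805       -3.61
  E              2.01      0.1072      0.3002        3.46
  solve Keq expr → x = -1.805; check Q = 0.1918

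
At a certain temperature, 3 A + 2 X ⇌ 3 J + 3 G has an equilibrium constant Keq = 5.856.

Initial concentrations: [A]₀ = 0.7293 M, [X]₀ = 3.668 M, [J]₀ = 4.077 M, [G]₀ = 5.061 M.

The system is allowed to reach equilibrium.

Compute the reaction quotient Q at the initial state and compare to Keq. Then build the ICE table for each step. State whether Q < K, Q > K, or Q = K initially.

Q₀ = 1683; Q > K (proceeds reverse)

Q₀ = 1683 vs Keq = 5.856 ⇒ Q>K, reverse
Step 1:
                   A          X          J          G
  I           0.7293      3.668      4.077      5.061
  C            1.334     0.8894     -1.334     -1.334
  E            2.063      4.557      2.743      3.727
  solve Keq expr → x = -0.4447; check Q = 5.856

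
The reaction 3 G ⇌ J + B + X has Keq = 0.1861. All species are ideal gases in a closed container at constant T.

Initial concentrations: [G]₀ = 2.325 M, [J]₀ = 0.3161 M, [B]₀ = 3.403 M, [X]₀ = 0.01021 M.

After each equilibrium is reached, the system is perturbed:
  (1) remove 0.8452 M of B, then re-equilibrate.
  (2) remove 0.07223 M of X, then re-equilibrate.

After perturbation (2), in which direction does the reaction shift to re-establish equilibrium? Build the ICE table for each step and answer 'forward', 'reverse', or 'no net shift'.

Direction: forward

Q₀ = 8.7386e-04 vs Keq = 0.1861 ⇒ Q<K, forward
Step 1:
                  G         J         B         X
  init        2.325    0.3161     3.403   0.01021
  Δ         -0.8284    0.2761    0.2761    0.2761
  eq          1.497    0.5922     3.679    0.2863
  solve Keq expr → x = 0.2761; check Q = 0.1861
Then remove 0.8452 M of B.
Step 2:
                  G         J         B         X
  init        1.497    0.5922     2.834    0.2863
  Δ        -0.06795   0.02265   0.02265   0.02265
  eq          1.429    0.6149     2.857     0.309
  solve Keq expr → x = 0.02265; check Q = 0.1861
Then remove 0.07223 M of X.
Step 3:
                  G         J         B         X
  init        1.429    0.6149     2.857    0.2368
  Δ        -0.06423   0.02141   0.02141   0.02141
  eq          1.364    0.6363     2.878    0.2582
  solve Keq expr → x = 0.02141; check Q = 0.1861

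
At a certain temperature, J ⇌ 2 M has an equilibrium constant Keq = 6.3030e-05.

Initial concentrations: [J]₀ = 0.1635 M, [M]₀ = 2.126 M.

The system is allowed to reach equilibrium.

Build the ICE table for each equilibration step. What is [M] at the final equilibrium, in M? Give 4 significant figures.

[M]_eq = 0.008777 M

Q₀ = 27.64 vs Keq = 6.3030e-05 ⇒ Q>K, reverse
Step 1:
                  J         M
  Initial    0.1635     2.126
  Change      1.059    -2.117
  Equil       1.222  0.008777
  solve Keq expr → x = -1.059; check Q = 6.3030e-05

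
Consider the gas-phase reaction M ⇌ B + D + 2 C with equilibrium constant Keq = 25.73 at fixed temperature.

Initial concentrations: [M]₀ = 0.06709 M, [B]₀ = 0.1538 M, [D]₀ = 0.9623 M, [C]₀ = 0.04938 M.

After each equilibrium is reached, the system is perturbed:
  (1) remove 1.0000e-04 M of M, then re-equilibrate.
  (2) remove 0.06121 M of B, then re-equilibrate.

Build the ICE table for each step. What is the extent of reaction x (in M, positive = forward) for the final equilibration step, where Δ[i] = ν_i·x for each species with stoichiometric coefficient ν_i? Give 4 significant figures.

x = 8.1269e-05 M

Q₀ = 0.005379 vs Keq = 25.73 ⇒ Q<K, forward
Step 1:
                    M           B           D           C
  init        0.06709      0.1538      0.9623     0.04938
  Δ          -0.06679     0.06679     0.06679      0.1336
  eq       2.9537e-04      0.2206       1.029       0.183
  solve Keq expr → x = 0.06679; check Q = 25.73
Then remove 1.0000e-04 M of M.
Step 2:
                    M           B           D           C
  init     1.9537e-04      0.2206       1.029       0.183
  Δ        9.9199e-05 -9.9199e-05 -9.9199e-05 -1.9840e-04
  eq       2.9457e-04      0.2205       1.029      0.1828
  solve Keq expr → x = -9.9199e-05; check Q = 25.73
Then remove 0.06121 M of B.
Step 3:
                    M           B           D           C
  init     2.9457e-04      0.1593       1.029      0.1828
  Δ       -8.1269e-05  8.1269e-05  8.1269e-05  1.6254e-04
  eq       2.1330e-04      0.1594       1.029      0.1829
  solve Keq expr → x = 8.1269e-05; check Q = 25.73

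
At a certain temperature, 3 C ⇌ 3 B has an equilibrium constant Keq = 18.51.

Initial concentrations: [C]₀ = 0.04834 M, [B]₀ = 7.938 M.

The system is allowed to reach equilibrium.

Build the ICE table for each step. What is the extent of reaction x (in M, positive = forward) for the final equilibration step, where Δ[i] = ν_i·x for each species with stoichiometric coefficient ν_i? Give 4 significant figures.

Q₀ = 4.4281e+06 vs Keq = 18.51 ⇒ Q>K, reverse
Step 1:
                    C           B
  Initial     0.04834       7.938
  Change        2.143      -2.143
  Equil         2.191       5.795
  solve Keq expr → x = -0.7142; check Q = 18.51

x = -0.7142 M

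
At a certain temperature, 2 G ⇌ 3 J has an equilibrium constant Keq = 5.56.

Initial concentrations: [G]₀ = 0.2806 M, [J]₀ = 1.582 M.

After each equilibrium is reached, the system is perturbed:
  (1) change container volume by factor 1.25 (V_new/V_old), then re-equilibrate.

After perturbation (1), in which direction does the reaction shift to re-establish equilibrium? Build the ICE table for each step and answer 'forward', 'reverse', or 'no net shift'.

Q₀ = 50.29 vs Keq = 5.56 ⇒ Q>K, reverse
Step 1:
                   G          J
  I           0.2806      1.582
  C           0.2655    -0.3983
  E           0.5461      1.184
  solve Keq expr → x = -0.1328; check Q = 5.56
Then change container volume by factor 1.25 (V_new/V_old).
Step 2:
                   G          J
  I           0.4369     0.9469
  C         -0.02381    0.03572
  E           0.4131     0.9827
  solve Keq expr → x = 0.01191; check Q = 5.56

Direction: forward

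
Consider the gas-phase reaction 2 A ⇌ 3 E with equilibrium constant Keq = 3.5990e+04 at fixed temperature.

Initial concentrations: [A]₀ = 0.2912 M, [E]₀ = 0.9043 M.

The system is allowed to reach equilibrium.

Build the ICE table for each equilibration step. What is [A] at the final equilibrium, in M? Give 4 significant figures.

[A]_eq = 0.008076 M

Q₀ = 8.721 vs Keq = 3.5990e+04 ⇒ Q<K, forward
Step 1:
                    A           E
  init         0.2912      0.9043
  Δ           -0.2831      0.4247
  eq         0.008076       1.329
  solve Keq expr → x = 0.1416; check Q = 3.5990e+04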